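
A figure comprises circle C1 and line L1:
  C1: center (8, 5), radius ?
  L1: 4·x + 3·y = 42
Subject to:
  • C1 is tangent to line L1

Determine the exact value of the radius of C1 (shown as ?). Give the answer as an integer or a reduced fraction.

1

1. [C1‖L1]  r_C1² − 1 = 0  ⇒  r_C1 = 1 (r>0 drops 1)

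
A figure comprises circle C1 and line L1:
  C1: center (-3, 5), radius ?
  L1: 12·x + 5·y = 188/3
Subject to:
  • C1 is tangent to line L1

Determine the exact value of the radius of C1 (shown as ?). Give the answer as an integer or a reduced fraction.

1. [C1‖L1]  r_C1² − 289/9 = 0  ⇒  r_C1 = 17/3 (r>0 drops 1)

17/3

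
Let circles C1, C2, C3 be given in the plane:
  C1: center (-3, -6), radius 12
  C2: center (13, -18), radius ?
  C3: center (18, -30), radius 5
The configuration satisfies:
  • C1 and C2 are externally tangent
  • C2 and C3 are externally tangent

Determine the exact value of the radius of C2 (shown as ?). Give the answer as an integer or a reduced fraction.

1. [ext C1·C2]  r_C2² + 24r_C2 − 256 = 0  ⇒  r_C2 = 8 (r>0 drops 1)
2. [ext C2·C3]  r_C2² + 10r_C2 − 144 = 0  ⇒  r_C2 = 8 (r>0 drops 1)

8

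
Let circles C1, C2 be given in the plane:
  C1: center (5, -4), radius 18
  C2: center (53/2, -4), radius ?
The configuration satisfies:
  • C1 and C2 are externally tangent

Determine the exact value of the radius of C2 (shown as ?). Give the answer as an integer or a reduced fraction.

1. [ext C1·C2]  r_C2² + 36r_C2 − 553/4 = 0  ⇒  r_C2 = 7/2 (r>0 drops 1)

7/2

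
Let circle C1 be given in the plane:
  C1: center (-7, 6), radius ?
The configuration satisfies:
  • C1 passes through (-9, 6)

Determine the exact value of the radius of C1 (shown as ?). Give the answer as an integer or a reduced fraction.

1. [C1∋P]  r_C1² − 4 = 0  ⇒  r_C1 = 2 (r>0 drops 1)

2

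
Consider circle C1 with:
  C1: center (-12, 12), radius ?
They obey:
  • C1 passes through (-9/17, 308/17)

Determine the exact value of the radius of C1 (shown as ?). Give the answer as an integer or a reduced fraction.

1. [C1∋P]  r_C1² − 169 = 0  ⇒  r_C1 = 13 (r>0 drops 1)

13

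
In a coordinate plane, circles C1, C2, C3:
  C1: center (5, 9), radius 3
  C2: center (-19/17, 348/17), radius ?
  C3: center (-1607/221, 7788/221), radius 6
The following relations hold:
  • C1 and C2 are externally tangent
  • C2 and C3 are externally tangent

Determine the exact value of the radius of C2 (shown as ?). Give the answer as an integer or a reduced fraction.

1. [ext C1·C2]  r_C2² + 6r_C2 − 160 = 0  ⇒  r_C2 = 10 (r>0 drops 1)
2. [ext C2·C3]  r_C2² + 12r_C2 − 220 = 0  ⇒  r_C2 = 10 (r>0 drops 1)

10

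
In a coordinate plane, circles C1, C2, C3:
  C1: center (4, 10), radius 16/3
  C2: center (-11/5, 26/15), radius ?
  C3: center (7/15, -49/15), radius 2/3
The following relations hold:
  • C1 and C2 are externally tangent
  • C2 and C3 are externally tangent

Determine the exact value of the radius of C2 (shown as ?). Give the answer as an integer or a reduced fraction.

1. [ext C1·C2]  r_C2² + (32/3)r_C2 − 235/3 = 0  ⇒  r_C2 = 5 (r>0 drops 1)
2. [ext C2·C3]  r_C2² + (4/3)r_C2 − 95/3 = 0  ⇒  r_C2 = 5 (r>0 drops 1)

5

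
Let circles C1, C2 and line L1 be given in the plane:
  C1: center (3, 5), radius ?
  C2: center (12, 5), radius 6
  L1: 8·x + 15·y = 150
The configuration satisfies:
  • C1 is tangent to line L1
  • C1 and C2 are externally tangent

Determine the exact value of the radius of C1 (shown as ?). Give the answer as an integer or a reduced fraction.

3

1. [C1‖L1]  r_C1² − 9 = 0  ⇒  r_C1 = 3 (r>0 drops 1)
2. [ext C1·C2]  r_C1² + 12r_C1 − 45 = 0  ⇒  r_C1 = 3 (r>0 drops 1)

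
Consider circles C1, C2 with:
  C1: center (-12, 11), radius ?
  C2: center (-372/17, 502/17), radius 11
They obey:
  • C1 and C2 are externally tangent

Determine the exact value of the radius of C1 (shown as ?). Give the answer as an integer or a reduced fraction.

10

1. [ext C1·C2]  r_C1² + 22r_C1 − 320 = 0  ⇒  r_C1 = 10 (r>0 drops 1)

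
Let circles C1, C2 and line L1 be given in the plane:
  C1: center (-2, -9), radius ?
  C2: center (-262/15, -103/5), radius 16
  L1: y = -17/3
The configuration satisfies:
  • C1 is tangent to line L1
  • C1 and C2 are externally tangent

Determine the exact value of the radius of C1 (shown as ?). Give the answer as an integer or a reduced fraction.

10/3

1. [C1‖L1]  r_C1² − 100/9 = 0  ⇒  r_C1 = 10/3 (r>0 drops 1)
2. [ext C1·C2]  r_C1² + 32r_C1 − 1060/9 = 0  ⇒  r_C1 = 10/3 (r>0 drops 1)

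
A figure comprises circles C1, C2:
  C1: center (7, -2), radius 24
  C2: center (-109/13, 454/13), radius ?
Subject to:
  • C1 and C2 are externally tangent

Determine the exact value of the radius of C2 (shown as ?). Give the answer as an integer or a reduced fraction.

1. [ext C1·C2]  r_C2² + 48r_C2 − 1024 = 0  ⇒  r_C2 = 16 (r>0 drops 1)

16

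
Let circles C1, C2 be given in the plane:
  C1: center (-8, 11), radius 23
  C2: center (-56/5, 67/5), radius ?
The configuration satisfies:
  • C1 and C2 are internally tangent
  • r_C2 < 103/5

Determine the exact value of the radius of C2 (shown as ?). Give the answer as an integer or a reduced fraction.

1. [int C1,C2]  r_C2² − 46r_C2 + 513 = 0  ⇒  r_C2 = 19 or 27
2. given r_C2 < 103/5: keep 19

19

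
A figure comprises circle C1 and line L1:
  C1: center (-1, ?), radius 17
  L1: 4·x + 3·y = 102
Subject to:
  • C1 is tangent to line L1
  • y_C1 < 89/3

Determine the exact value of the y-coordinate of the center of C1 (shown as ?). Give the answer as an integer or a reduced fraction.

1. [C1‖L1]  y_C1² − (212/3)y_C1 + 1337/3 = 0  ⇒  y_C1 = 7 or 191/3
2. given y_C1 < 89/3: keep 7

7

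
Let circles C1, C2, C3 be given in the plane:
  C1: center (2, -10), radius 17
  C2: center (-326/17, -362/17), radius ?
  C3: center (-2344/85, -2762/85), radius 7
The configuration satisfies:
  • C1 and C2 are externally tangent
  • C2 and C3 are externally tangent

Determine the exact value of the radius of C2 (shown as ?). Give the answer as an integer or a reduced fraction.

7

1. [ext C1·C2]  r_C2² + 34r_C2 − 287 = 0  ⇒  r_C2 = 7 (r>0 drops 1)
2. [ext C2·C3]  r_C2² + 14r_C2 − 147 = 0  ⇒  r_C2 = 7 (r>0 drops 1)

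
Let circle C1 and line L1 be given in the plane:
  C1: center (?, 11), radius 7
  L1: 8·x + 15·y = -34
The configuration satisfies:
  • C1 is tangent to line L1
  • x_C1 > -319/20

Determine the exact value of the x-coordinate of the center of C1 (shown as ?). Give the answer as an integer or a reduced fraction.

-10

1. [C1‖L1]  x_C1² + (199/4)x_C1 + 795/2 = 0  ⇒  x_C1 = -159/4 or -10
2. given x_C1 > -319/20: keep -10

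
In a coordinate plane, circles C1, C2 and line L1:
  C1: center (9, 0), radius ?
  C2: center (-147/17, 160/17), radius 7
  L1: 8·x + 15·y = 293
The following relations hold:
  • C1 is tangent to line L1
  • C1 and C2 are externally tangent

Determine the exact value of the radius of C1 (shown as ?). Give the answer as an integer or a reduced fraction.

13

1. [C1‖L1]  r_C1² − 169 = 0  ⇒  r_C1 = 13 (r>0 drops 1)
2. [ext C1·C2]  r_C1² + 14r_C1 − 351 = 0  ⇒  r_C1 = 13 (r>0 drops 1)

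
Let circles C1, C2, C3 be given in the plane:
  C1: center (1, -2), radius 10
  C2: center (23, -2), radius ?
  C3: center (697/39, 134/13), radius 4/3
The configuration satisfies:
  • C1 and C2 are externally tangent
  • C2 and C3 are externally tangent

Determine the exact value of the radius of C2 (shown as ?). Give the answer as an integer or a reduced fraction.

12

1. [ext C1·C2]  r_C2² + 20r_C2 − 384 = 0  ⇒  r_C2 = 12 (r>0 drops 1)
2. [ext C2·C3]  r_C2² + (8/3)r_C2 − 176 = 0  ⇒  r_C2 = 12 (r>0 drops 1)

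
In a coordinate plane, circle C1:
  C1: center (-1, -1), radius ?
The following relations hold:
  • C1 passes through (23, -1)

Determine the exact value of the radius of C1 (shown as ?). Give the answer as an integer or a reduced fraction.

1. [C1∋P]  r_C1² − 576 = 0  ⇒  r_C1 = 24 (r>0 drops 1)

24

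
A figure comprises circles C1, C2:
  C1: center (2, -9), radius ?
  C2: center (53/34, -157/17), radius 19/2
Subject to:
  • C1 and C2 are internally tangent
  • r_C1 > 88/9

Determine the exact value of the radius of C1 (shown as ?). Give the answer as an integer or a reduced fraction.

10

1. [int C1,C2]  r_C1² − 19r_C1 + 90 = 0  ⇒  r_C1 = 9 or 10
2. given r_C1 > 88/9: keep 10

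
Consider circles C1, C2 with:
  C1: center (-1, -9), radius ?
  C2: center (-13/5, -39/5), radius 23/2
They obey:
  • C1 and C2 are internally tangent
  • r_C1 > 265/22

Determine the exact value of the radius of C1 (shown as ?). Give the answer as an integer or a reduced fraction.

27/2

1. [int C1,C2]  r_C1² − 23r_C1 + 513/4 = 0  ⇒  r_C1 = 19/2 or 27/2
2. given r_C1 > 265/22: keep 27/2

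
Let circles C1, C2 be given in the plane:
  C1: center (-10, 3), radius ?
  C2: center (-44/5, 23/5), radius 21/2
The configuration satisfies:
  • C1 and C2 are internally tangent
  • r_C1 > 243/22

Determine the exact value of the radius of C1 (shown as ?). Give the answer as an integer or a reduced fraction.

1. [int C1,C2]  r_C1² − 21r_C1 + 425/4 = 0  ⇒  r_C1 = 17/2 or 25/2
2. given r_C1 > 243/22: keep 25/2

25/2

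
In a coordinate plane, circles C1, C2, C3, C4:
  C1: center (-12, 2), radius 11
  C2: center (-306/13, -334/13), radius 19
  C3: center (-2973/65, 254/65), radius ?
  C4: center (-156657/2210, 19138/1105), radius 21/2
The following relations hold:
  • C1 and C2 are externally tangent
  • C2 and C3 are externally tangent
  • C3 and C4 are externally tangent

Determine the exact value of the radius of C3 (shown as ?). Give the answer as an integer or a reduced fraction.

1. [ext C2·C3]  r_C3² + 38r_C3 − 1008 = 0  ⇒  r_C3 = 18 (r>0 drops 1)
2. [ext C3·C4]  r_C3² + 21r_C3 − 702 = 0  ⇒  r_C3 = 18 (r>0 drops 1)

18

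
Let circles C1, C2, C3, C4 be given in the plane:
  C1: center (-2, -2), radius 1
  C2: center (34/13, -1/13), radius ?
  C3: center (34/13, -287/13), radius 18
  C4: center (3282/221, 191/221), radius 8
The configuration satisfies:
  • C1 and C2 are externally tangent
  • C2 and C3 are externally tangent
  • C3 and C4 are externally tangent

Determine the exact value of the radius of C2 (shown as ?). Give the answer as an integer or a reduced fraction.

4

1. [ext C1·C2]  r_C2² + 2r_C2 − 24 = 0  ⇒  r_C2 = 4 (r>0 drops 1)
2. [ext C2·C3]  r_C2² + 36r_C2 − 160 = 0  ⇒  r_C2 = 4 (r>0 drops 1)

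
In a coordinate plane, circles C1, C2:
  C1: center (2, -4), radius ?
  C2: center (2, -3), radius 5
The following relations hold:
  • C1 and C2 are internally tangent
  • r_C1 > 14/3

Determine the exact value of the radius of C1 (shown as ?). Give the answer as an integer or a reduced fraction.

1. [int C1,C2]  r_C1² − 10r_C1 + 24 = 0  ⇒  r_C1 = 4 or 6
2. given r_C1 > 14/3: keep 6

6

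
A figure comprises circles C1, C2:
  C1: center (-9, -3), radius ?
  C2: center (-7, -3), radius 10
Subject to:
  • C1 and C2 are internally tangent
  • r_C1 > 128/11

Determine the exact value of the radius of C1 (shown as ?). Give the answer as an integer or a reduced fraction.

1. [int C1,C2]  r_C1² − 20r_C1 + 96 = 0  ⇒  r_C1 = 8 or 12
2. given r_C1 > 128/11: keep 12

12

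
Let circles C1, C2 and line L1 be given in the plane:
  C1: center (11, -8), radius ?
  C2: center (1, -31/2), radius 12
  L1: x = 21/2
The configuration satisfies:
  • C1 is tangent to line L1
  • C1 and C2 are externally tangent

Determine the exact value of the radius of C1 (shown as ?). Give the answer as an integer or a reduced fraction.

1/2

1. [C1‖L1]  r_C1² − 1/4 = 0  ⇒  r_C1 = 1/2 (r>0 drops 1)
2. [ext C1·C2]  r_C1² + 24r_C1 − 49/4 = 0  ⇒  r_C1 = 1/2 (r>0 drops 1)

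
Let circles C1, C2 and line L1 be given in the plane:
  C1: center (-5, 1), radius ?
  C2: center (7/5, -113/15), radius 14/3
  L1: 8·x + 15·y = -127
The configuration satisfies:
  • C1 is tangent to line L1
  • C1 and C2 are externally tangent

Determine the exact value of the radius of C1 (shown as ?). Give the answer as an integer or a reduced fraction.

6

1. [C1‖L1]  r_C1² − 36 = 0  ⇒  r_C1 = 6 (r>0 drops 1)
2. [ext C1·C2]  r_C1² + (28/3)r_C1 − 92 = 0  ⇒  r_C1 = 6 (r>0 drops 1)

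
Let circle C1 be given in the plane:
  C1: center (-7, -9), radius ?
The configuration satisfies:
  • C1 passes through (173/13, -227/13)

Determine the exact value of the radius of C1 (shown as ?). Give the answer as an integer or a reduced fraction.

1. [C1∋P]  r_C1² − 484 = 0  ⇒  r_C1 = 22 (r>0 drops 1)

22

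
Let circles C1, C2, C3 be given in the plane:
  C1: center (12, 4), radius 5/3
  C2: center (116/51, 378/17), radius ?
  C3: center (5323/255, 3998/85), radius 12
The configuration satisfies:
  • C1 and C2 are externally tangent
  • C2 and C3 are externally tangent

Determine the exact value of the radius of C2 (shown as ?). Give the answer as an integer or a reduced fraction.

1. [ext C1·C2]  r_C2² + (10/3)r_C2 − 1273/3 = 0  ⇒  r_C2 = 19 (r>0 drops 1)
2. [ext C2·C3]  r_C2² + 24r_C2 − 817 = 0  ⇒  r_C2 = 19 (r>0 drops 1)

19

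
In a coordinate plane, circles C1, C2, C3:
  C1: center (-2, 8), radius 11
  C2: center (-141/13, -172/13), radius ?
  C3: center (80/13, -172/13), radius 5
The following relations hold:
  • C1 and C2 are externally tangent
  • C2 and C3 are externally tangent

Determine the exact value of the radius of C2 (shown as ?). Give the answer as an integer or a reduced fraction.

1. [ext C1·C2]  r_C2² + 22r_C2 − 408 = 0  ⇒  r_C2 = 12 (r>0 drops 1)
2. [ext C2·C3]  r_C2² + 10r_C2 − 264 = 0  ⇒  r_C2 = 12 (r>0 drops 1)

12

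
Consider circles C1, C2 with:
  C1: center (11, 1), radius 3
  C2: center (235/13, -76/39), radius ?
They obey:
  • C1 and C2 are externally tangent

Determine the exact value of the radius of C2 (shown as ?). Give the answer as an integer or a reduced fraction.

1. [ext C1·C2]  r_C2² + 6r_C2 − 448/9 = 0  ⇒  r_C2 = 14/3 (r>0 drops 1)

14/3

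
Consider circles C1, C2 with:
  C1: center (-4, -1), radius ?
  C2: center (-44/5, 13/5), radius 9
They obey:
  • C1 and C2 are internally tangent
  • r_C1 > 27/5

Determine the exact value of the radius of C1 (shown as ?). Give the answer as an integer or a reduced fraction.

1. [int C1,C2]  r_C1² − 18r_C1 + 45 = 0  ⇒  r_C1 = 3 or 15
2. given r_C1 > 27/5: keep 15

15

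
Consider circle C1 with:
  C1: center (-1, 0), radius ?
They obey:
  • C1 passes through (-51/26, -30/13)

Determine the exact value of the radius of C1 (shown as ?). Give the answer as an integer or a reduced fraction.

5/2

1. [C1∋P]  r_C1² − 25/4 = 0  ⇒  r_C1 = 5/2 (r>0 drops 1)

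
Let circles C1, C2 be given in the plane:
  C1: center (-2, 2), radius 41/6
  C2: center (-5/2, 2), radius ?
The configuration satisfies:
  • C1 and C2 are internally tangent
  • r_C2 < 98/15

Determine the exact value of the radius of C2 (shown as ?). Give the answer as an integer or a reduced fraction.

1. [int C1,C2]  r_C2² − (41/3)r_C2 + 418/9 = 0  ⇒  r_C2 = 19/3 or 22/3
2. given r_C2 < 98/15: keep 19/3

19/3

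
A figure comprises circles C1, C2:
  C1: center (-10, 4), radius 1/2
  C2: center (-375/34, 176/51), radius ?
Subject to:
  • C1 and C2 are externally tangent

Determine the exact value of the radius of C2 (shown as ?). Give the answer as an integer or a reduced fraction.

1. [ext C1·C2]  r_C2² + 1r_C2 − 10/9 = 0  ⇒  r_C2 = 2/3 (r>0 drops 1)

2/3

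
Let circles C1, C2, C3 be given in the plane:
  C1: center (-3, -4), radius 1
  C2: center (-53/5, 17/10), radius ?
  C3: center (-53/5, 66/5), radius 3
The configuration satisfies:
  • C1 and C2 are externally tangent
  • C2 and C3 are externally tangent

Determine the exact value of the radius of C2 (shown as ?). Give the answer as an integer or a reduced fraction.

1. [ext C1·C2]  r_C2² + 2r_C2 − 357/4 = 0  ⇒  r_C2 = 17/2 (r>0 drops 1)
2. [ext C2·C3]  r_C2² + 6r_C2 − 493/4 = 0  ⇒  r_C2 = 17/2 (r>0 drops 1)

17/2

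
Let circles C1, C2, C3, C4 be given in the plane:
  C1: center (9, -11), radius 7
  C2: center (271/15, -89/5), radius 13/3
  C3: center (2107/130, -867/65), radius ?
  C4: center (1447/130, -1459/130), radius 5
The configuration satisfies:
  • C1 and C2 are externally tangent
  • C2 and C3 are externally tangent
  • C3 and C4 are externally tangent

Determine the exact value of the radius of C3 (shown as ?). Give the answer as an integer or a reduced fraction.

1/2

1. [ext C2·C3]  r_C3² + (26/3)r_C3 − 55/12 = 0  ⇒  r_C3 = 1/2 (r>0 drops 1)
2. [ext C3·C4]  r_C3² + 10r_C3 − 21/4 = 0  ⇒  r_C3 = 1/2 (r>0 drops 1)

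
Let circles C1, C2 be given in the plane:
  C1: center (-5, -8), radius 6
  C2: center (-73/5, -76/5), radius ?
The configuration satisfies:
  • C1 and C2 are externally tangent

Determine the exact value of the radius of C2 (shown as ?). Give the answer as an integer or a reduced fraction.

1. [ext C1·C2]  r_C2² + 12r_C2 − 108 = 0  ⇒  r_C2 = 6 (r>0 drops 1)

6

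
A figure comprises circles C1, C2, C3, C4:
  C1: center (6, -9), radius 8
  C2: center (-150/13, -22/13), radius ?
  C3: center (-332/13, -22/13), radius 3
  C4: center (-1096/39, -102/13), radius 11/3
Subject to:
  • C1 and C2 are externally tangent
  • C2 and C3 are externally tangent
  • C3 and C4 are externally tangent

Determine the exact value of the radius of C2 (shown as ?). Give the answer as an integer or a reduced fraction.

11

1. [ext C1·C2]  r_C2² + 16r_C2 − 297 = 0  ⇒  r_C2 = 11 (r>0 drops 1)
2. [ext C2·C3]  r_C2² + 6r_C2 − 187 = 0  ⇒  r_C2 = 11 (r>0 drops 1)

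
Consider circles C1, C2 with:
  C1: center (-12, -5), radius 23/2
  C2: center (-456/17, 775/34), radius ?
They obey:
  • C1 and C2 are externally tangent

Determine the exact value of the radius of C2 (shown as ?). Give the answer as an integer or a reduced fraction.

20

1. [ext C1·C2]  r_C2² + 23r_C2 − 860 = 0  ⇒  r_C2 = 20 (r>0 drops 1)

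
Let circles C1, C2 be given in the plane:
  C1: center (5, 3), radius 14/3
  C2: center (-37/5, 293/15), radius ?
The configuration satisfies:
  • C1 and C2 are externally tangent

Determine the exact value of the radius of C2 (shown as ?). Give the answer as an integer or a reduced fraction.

16

1. [ext C1·C2]  r_C2² + (28/3)r_C2 − 1216/3 = 0  ⇒  r_C2 = 16 (r>0 drops 1)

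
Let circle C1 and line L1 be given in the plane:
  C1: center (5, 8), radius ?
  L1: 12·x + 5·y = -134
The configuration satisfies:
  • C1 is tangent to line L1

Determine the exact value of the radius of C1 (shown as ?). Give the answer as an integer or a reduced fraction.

18

1. [C1‖L1]  r_C1² − 324 = 0  ⇒  r_C1 = 18 (r>0 drops 1)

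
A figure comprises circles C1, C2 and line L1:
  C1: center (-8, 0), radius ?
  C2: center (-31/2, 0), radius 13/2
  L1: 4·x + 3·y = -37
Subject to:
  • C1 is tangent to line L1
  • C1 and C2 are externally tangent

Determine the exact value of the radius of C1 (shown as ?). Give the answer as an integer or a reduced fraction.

1. [C1‖L1]  r_C1² − 1 = 0  ⇒  r_C1 = 1 (r>0 drops 1)
2. [ext C1·C2]  r_C1² + 13r_C1 − 14 = 0  ⇒  r_C1 = 1 (r>0 drops 1)

1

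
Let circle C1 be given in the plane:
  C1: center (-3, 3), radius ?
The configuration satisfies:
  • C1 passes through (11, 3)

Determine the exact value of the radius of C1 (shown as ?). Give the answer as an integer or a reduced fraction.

1. [C1∋P]  r_C1² − 196 = 0  ⇒  r_C1 = 14 (r>0 drops 1)

14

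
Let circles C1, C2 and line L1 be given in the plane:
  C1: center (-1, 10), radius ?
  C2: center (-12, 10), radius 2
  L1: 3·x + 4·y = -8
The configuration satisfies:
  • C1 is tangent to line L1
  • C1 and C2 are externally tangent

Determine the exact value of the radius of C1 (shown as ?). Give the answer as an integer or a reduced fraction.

1. [C1‖L1]  r_C1² − 81 = 0  ⇒  r_C1 = 9 (r>0 drops 1)
2. [ext C1·C2]  r_C1² + 4r_C1 − 117 = 0  ⇒  r_C1 = 9 (r>0 drops 1)

9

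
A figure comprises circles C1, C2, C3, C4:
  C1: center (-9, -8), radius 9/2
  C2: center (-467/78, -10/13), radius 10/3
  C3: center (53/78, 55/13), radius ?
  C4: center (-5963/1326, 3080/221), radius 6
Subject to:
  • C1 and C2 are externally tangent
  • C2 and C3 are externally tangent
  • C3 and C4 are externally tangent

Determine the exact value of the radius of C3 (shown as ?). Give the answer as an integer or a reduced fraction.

1. [ext C2·C3]  r_C3² + (20/3)r_C3 − 175/3 = 0  ⇒  r_C3 = 5 (r>0 drops 1)
2. [ext C3·C4]  r_C3² + 12r_C3 − 85 = 0  ⇒  r_C3 = 5 (r>0 drops 1)

5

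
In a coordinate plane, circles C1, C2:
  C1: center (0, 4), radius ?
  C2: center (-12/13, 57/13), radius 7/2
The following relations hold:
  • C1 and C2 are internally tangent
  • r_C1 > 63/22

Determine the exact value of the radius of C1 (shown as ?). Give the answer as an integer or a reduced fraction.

9/2

1. [int C1,C2]  r_C1² − 7r_C1 + 45/4 = 0  ⇒  r_C1 = 5/2 or 9/2
2. given r_C1 > 63/22: keep 9/2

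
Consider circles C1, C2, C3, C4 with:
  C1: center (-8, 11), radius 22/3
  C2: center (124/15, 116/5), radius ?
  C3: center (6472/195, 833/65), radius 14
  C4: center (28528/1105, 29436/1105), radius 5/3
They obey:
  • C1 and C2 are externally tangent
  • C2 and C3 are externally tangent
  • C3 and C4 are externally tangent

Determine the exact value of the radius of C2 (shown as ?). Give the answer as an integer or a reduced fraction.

13

1. [ext C1·C2]  r_C2² + (44/3)r_C2 − 1079/3 = 0  ⇒  r_C2 = 13 (r>0 drops 1)
2. [ext C2·C3]  r_C2² + 28r_C2 − 533 = 0  ⇒  r_C2 = 13 (r>0 drops 1)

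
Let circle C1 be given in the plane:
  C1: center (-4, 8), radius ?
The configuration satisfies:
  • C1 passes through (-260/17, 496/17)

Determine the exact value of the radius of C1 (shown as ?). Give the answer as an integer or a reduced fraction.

24

1. [C1∋P]  r_C1² − 576 = 0  ⇒  r_C1 = 24 (r>0 drops 1)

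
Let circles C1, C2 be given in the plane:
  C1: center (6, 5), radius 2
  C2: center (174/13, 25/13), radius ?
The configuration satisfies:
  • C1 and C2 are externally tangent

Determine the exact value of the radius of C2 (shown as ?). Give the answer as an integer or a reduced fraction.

1. [ext C1·C2]  r_C2² + 4r_C2 − 60 = 0  ⇒  r_C2 = 6 (r>0 drops 1)

6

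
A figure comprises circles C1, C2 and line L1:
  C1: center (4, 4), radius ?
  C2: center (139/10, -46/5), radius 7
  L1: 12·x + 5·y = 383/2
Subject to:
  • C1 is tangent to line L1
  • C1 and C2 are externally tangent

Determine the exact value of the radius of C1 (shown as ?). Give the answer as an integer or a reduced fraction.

19/2

1. [C1‖L1]  r_C1² − 361/4 = 0  ⇒  r_C1 = 19/2 (r>0 drops 1)
2. [ext C1·C2]  r_C1² + 14r_C1 − 893/4 = 0  ⇒  r_C1 = 19/2 (r>0 drops 1)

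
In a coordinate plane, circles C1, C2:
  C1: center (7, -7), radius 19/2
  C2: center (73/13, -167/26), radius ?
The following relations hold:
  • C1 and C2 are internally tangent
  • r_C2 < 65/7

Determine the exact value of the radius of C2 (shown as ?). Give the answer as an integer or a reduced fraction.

1. [int C1,C2]  r_C2² − 19r_C2 + 88 = 0  ⇒  r_C2 = 8 or 11
2. given r_C2 < 65/7: keep 8

8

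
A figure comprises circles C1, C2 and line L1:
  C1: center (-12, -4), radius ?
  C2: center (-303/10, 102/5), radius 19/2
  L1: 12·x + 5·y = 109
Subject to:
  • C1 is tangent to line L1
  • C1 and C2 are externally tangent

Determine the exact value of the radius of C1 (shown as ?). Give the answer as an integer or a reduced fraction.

21

1. [C1‖L1]  r_C1² − 441 = 0  ⇒  r_C1 = 21 (r>0 drops 1)
2. [ext C1·C2]  r_C1² + 19r_C1 − 840 = 0  ⇒  r_C1 = 21 (r>0 drops 1)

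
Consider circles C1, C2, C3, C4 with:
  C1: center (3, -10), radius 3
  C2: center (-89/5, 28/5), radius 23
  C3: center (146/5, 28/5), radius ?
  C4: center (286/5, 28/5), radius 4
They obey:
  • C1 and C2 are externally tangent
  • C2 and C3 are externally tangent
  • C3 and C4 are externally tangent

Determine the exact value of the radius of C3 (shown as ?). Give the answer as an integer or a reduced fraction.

1. [ext C2·C3]  r_C3² + 46r_C3 − 1680 = 0  ⇒  r_C3 = 24 (r>0 drops 1)
2. [ext C3·C4]  r_C3² + 8r_C3 − 768 = 0  ⇒  r_C3 = 24 (r>0 drops 1)

24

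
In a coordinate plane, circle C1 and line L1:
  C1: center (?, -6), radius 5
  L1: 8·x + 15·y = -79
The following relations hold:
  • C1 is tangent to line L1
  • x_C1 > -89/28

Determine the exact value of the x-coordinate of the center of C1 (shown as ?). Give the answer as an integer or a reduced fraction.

12

1. [C1‖L1]  x_C1² − (11/4)x_C1 − 111 = 0  ⇒  x_C1 = -37/4 or 12
2. given x_C1 > -89/28: keep 12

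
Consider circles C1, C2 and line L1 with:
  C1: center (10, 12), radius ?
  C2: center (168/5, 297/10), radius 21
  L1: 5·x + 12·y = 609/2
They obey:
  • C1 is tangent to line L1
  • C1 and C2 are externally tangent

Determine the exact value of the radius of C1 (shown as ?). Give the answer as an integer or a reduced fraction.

17/2

1. [C1‖L1]  r_C1² − 289/4 = 0  ⇒  r_C1 = 17/2 (r>0 drops 1)
2. [ext C1·C2]  r_C1² + 42r_C1 − 1717/4 = 0  ⇒  r_C1 = 17/2 (r>0 drops 1)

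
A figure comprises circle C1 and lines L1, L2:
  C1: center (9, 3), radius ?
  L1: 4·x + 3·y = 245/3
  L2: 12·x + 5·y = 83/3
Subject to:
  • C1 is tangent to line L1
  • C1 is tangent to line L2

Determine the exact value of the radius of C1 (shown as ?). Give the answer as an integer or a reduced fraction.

1. [C1‖L1]  r_C1² − 484/9 = 0  ⇒  r_C1 = 22/3 (r>0 drops 1)
2. [C1‖L2]  r_C1² − 484/9 = 0  ⇒  r_C1 = 22/3 (r>0 drops 1)

22/3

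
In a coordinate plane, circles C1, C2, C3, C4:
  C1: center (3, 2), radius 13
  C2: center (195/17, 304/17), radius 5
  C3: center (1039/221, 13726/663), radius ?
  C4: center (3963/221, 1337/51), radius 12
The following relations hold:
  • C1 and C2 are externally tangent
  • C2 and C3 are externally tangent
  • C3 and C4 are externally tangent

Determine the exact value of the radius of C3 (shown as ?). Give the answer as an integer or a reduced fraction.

1. [ext C2·C3]  r_C3² + 10r_C3 − 259/9 = 0  ⇒  r_C3 = 7/3 (r>0 drops 1)
2. [ext C3·C4]  r_C3² + 24r_C3 − 553/9 = 0  ⇒  r_C3 = 7/3 (r>0 drops 1)

7/3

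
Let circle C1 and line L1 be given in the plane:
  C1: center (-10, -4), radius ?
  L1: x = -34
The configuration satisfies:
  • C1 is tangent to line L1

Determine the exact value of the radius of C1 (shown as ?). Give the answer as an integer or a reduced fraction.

1. [C1‖L1]  r_C1² − 576 = 0  ⇒  r_C1 = 24 (r>0 drops 1)

24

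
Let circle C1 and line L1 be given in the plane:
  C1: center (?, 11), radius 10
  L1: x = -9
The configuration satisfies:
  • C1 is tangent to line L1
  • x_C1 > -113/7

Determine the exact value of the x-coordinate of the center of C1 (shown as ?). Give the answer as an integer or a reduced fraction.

1. [C1‖L1]  x_C1² + 18x_C1 − 19 = 0  ⇒  x_C1 = -19 or 1
2. given x_C1 > -113/7: keep 1

1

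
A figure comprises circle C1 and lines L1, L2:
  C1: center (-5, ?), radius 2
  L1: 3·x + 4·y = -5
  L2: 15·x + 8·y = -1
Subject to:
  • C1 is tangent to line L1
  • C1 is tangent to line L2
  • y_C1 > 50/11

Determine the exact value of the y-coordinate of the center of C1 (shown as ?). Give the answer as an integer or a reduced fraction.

1. [C1‖L1]  y_C1² − 5y_C1 = 0  ⇒  y_C1 = 0 or 5
2. [C1‖L2]  y_C1² − (37/2)y_C1 + 135/2 = 0  ⇒  y_C1 = 5 or 27/2

5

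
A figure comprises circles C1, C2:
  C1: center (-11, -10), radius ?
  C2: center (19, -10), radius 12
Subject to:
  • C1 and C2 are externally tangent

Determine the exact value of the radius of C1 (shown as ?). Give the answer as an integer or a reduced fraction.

18

1. [ext C1·C2]  r_C1² + 24r_C1 − 756 = 0  ⇒  r_C1 = 18 (r>0 drops 1)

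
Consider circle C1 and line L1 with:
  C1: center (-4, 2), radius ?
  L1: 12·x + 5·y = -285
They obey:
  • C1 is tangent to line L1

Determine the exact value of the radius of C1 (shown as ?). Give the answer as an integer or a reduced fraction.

19

1. [C1‖L1]  r_C1² − 361 = 0  ⇒  r_C1 = 19 (r>0 drops 1)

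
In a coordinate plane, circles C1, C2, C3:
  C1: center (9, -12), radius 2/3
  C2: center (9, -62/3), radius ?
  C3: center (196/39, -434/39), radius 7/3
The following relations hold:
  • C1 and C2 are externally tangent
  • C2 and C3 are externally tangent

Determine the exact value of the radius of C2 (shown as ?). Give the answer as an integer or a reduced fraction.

8

1. [ext C1·C2]  r_C2² + (4/3)r_C2 − 224/3 = 0  ⇒  r_C2 = 8 (r>0 drops 1)
2. [ext C2·C3]  r_C2² + (14/3)r_C2 − 304/3 = 0  ⇒  r_C2 = 8 (r>0 drops 1)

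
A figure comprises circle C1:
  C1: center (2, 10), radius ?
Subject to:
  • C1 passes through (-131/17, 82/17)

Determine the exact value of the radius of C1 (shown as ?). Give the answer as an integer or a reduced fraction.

1. [C1∋P]  r_C1² − 121 = 0  ⇒  r_C1 = 11 (r>0 drops 1)

11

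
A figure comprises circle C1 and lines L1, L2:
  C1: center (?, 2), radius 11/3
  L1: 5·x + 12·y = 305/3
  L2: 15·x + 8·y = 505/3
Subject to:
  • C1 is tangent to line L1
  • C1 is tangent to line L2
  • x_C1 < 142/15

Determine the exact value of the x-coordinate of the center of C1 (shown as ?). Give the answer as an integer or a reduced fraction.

6

1. [C1‖L1]  x_C1² − (466/15)x_C1 + 752/5 = 0  ⇒  x_C1 = 6 or 376/15
2. [C1‖L2]  x_C1² − (914/45)x_C1 + 1288/15 = 0  ⇒  x_C1 = 6 or 644/45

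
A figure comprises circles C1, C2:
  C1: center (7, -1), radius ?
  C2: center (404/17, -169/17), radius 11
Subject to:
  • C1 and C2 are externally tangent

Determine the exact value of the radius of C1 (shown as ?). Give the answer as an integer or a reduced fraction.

1. [ext C1·C2]  r_C1² + 22r_C1 − 240 = 0  ⇒  r_C1 = 8 (r>0 drops 1)

8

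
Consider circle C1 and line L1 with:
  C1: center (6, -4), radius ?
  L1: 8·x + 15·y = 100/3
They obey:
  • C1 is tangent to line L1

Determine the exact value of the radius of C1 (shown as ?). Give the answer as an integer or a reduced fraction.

8/3

1. [C1‖L1]  r_C1² − 64/9 = 0  ⇒  r_C1 = 8/3 (r>0 drops 1)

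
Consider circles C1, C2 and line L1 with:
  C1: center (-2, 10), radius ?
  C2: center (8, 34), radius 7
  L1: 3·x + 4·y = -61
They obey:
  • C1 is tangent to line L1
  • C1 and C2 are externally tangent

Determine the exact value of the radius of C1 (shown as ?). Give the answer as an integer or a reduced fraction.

19

1. [C1‖L1]  r_C1² − 361 = 0  ⇒  r_C1 = 19 (r>0 drops 1)
2. [ext C1·C2]  r_C1² + 14r_C1 − 627 = 0  ⇒  r_C1 = 19 (r>0 drops 1)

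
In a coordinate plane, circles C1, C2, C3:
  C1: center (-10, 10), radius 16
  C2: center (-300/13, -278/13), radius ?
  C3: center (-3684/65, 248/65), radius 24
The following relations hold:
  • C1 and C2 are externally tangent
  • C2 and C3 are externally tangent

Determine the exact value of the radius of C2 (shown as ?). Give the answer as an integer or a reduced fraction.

18

1. [ext C1·C2]  r_C2² + 32r_C2 − 900 = 0  ⇒  r_C2 = 18 (r>0 drops 1)
2. [ext C2·C3]  r_C2² + 48r_C2 − 1188 = 0  ⇒  r_C2 = 18 (r>0 drops 1)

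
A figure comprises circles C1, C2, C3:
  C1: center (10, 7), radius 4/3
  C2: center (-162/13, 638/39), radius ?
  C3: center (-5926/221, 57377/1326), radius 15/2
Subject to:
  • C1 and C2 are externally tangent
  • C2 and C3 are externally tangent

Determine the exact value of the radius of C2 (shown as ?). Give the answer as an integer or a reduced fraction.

23

1. [ext C1·C2]  r_C2² + (8/3)r_C2 − 1771/3 = 0  ⇒  r_C2 = 23 (r>0 drops 1)
2. [ext C2·C3]  r_C2² + 15r_C2 − 874 = 0  ⇒  r_C2 = 23 (r>0 drops 1)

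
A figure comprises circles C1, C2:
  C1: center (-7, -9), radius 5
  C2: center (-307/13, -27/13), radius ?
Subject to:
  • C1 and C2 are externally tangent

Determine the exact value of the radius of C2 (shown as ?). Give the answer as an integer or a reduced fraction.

1. [ext C1·C2]  r_C2² + 10r_C2 − 299 = 0  ⇒  r_C2 = 13 (r>0 drops 1)

13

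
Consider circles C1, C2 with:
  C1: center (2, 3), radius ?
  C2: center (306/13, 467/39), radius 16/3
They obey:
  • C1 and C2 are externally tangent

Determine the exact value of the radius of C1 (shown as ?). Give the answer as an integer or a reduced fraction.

18

1. [ext C1·C2]  r_C1² + (32/3)r_C1 − 516 = 0  ⇒  r_C1 = 18 (r>0 drops 1)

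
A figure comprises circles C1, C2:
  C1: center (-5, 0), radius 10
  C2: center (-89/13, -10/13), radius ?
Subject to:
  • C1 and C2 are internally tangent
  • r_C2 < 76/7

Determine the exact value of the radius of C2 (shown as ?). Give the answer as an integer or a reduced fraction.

8

1. [int C1,C2]  r_C2² − 20r_C2 + 96 = 0  ⇒  r_C2 = 8 or 12
2. given r_C2 < 76/7: keep 8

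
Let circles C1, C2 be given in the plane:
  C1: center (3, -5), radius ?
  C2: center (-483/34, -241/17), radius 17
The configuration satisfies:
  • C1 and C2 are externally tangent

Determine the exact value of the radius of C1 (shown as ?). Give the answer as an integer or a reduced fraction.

5/2

1. [ext C1·C2]  r_C1² + 34r_C1 − 365/4 = 0  ⇒  r_C1 = 5/2 (r>0 drops 1)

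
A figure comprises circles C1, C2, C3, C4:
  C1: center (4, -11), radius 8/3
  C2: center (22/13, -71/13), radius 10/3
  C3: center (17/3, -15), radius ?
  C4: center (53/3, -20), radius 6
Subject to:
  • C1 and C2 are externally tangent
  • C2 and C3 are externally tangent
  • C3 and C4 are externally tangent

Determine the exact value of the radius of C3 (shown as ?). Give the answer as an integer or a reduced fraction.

7

1. [ext C2·C3]  r_C3² + (20/3)r_C3 − 287/3 = 0  ⇒  r_C3 = 7 (r>0 drops 1)
2. [ext C3·C4]  r_C3² + 12r_C3 − 133 = 0  ⇒  r_C3 = 7 (r>0 drops 1)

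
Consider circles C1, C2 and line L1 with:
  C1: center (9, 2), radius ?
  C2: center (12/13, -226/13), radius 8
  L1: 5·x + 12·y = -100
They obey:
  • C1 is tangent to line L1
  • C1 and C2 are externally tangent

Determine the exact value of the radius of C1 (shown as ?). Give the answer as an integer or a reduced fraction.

1. [C1‖L1]  r_C1² − 169 = 0  ⇒  r_C1 = 13 (r>0 drops 1)
2. [ext C1·C2]  r_C1² + 16r_C1 − 377 = 0  ⇒  r_C1 = 13 (r>0 drops 1)

13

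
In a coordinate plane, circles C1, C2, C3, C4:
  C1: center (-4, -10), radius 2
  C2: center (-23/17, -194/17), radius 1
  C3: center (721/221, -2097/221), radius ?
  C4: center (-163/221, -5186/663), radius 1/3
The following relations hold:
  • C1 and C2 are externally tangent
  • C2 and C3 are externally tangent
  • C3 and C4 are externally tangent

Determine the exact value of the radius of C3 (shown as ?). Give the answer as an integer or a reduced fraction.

1. [ext C2·C3]  r_C3² + 2r_C3 − 24 = 0  ⇒  r_C3 = 4 (r>0 drops 1)
2. [ext C3·C4]  r_C3² + (2/3)r_C3 − 56/3 = 0  ⇒  r_C3 = 4 (r>0 drops 1)

4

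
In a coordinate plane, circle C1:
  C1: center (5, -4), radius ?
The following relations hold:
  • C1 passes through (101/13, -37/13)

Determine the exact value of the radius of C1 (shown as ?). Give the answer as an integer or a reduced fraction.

1. [C1∋P]  r_C1² − 9 = 0  ⇒  r_C1 = 3 (r>0 drops 1)

3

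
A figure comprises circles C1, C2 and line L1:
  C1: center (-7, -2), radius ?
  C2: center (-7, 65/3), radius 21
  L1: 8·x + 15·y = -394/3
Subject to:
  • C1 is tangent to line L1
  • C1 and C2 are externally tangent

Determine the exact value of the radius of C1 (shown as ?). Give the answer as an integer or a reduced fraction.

1. [C1‖L1]  r_C1² − 64/9 = 0  ⇒  r_C1 = 8/3 (r>0 drops 1)
2. [ext C1·C2]  r_C1² + 42r_C1 − 1072/9 = 0  ⇒  r_C1 = 8/3 (r>0 drops 1)

8/3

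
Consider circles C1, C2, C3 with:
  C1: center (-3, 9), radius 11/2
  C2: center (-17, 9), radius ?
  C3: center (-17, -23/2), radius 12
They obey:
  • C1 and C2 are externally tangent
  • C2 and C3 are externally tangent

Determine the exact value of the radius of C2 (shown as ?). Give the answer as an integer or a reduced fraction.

1. [ext C1·C2]  r_C2² + 11r_C2 − 663/4 = 0  ⇒  r_C2 = 17/2 (r>0 drops 1)
2. [ext C2·C3]  r_C2² + 24r_C2 − 1105/4 = 0  ⇒  r_C2 = 17/2 (r>0 drops 1)

17/2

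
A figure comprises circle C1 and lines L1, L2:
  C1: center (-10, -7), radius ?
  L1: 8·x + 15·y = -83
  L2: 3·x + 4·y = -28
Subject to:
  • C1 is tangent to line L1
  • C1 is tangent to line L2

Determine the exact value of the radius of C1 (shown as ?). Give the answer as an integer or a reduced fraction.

1. [C1‖L1]  r_C1² − 36 = 0  ⇒  r_C1 = 6 (r>0 drops 1)
2. [C1‖L2]  r_C1² − 36 = 0  ⇒  r_C1 = 6 (r>0 drops 1)

6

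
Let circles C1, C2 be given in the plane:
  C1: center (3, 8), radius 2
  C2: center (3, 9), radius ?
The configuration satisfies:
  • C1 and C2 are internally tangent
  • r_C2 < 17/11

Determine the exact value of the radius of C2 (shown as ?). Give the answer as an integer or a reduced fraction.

1. [int C1,C2]  r_C2² − 4r_C2 + 3 = 0  ⇒  r_C2 = 1 or 3
2. given r_C2 < 17/11: keep 1

1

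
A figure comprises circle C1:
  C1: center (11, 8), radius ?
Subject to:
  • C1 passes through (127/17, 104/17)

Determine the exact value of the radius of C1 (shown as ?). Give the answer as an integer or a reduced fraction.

4

1. [C1∋P]  r_C1² − 16 = 0  ⇒  r_C1 = 4 (r>0 drops 1)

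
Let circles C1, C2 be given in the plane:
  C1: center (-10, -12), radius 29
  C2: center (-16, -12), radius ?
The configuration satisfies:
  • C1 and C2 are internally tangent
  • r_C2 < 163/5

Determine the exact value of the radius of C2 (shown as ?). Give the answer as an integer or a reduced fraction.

1. [int C1,C2]  r_C2² − 58r_C2 + 805 = 0  ⇒  r_C2 = 23 or 35
2. given r_C2 < 163/5: keep 23

23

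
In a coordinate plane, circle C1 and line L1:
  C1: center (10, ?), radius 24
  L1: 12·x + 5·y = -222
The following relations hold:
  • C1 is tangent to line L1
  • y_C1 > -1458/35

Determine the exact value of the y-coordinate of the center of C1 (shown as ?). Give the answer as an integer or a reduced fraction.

-6

1. [C1‖L1]  y_C1² + (684/5)y_C1 + 3924/5 = 0  ⇒  y_C1 = -654/5 or -6
2. given y_C1 > -1458/35: keep -6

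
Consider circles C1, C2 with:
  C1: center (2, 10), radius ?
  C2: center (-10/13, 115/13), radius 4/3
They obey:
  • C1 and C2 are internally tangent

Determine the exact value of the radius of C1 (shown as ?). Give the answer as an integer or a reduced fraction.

13/3

1. [int C1,C2]  r_C1² − (8/3)r_C1 − 65/9 = 0  ⇒  r_C1 = 13/3 (r>0 drops 1)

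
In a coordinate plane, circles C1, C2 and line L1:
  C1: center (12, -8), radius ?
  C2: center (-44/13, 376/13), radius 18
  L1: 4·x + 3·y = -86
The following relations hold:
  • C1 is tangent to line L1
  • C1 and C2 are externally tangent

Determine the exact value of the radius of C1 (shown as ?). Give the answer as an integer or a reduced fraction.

1. [C1‖L1]  r_C1² − 484 = 0  ⇒  r_C1 = 22 (r>0 drops 1)
2. [ext C1·C2]  r_C1² + 36r_C1 − 1276 = 0  ⇒  r_C1 = 22 (r>0 drops 1)

22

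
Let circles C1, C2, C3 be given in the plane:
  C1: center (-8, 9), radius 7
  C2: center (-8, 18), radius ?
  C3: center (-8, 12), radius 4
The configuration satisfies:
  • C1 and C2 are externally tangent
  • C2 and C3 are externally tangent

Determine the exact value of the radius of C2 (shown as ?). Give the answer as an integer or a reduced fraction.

1. [ext C1·C2]  r_C2² + 14r_C2 − 32 = 0  ⇒  r_C2 = 2 (r>0 drops 1)
2. [ext C2·C3]  r_C2² + 8r_C2 − 20 = 0  ⇒  r_C2 = 2 (r>0 drops 1)

2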